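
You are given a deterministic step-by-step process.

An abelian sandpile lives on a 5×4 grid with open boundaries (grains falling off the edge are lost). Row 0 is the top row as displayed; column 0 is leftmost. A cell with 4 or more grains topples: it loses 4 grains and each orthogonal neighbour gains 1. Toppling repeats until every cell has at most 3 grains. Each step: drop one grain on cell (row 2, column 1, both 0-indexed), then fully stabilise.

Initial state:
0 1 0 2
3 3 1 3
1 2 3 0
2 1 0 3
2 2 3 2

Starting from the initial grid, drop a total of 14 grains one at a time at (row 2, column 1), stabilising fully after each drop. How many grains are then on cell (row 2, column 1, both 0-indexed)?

3

step 0: 0 1 0 2
3 3 1 3
1 2 3 0
2 1 0 3
2 2 3 2
step 1: 0 1 0 2
3 3 1 3
1 3 3 0
2 1 0 3
2 2 3 2
step 2: 1 2 0 2
0 1 3 3
3 2 0 1
2 2 1 3
2 2 3 2
step 3: 1 2 0 2
0 1 3 3
3 3 0 1
2 2 1 3
2 2 3 2
step 4: 1 2 0 2
1 2 3 3
0 1 1 1
3 3 1 3
2 2 3 2
step 5: 1 2 0 2
1 2 3 3
0 2 1 1
3 3 1 3
2 2 3 2
step 6: 1 2 0 2
1 2 3 3
0 3 1 1
3 3 1 3
2 2 3 2
step 7: 1 2 0 2
1 3 3 3
2 1 2 1
0 1 2 3
3 3 3 2
step 8: 1 2 0 2
1 3 3 3
2 2 2 1
0 1 2 3
3 3 3 2
step 9: 1 2 0 2
1 3 3 3
2 3 2 1
0 1 2 3
3 3 3 2
step 10: 1 3 1 3
2 1 2 0
3 2 0 3
0 2 3 3
3 3 3 2
step 11: 1 3 1 3
2 1 2 0
3 3 0 3
0 2 3 3
3 3 3 2
step 12: 1 3 1 3
3 2 2 0
0 1 1 3
1 3 3 3
3 3 3 2
step 13: 1 3 1 3
3 2 2 0
0 2 1 3
1 3 3 3
3 3 3 2
step 14: 1 3 1 3
3 2 2 0
0 3 1 3
1 3 3 3
3 3 3 2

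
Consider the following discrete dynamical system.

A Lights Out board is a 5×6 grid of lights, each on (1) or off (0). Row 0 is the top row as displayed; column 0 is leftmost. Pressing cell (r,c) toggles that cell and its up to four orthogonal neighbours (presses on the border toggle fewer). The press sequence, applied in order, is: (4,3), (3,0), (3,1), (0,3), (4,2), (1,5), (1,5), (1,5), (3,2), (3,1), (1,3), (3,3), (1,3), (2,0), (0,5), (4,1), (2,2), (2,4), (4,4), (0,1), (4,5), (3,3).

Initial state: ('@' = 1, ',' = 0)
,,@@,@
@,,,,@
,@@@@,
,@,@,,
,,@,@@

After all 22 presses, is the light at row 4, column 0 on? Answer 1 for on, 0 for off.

t=0: ,,@@,@
@,,,,@
,@@@@,
,@,@,,
,,@,@@
t=1: ,,@@,@
@,,,,@
,@@@@,
,@,,,,
,,,@,@
t=2: ,,@@,@
@,,,,@
@@@@@,
@,,,,,
@,,@,@
t=3: ,,@@,@
@,,,,@
@,@@@,
,@@,,,
@@,@,@
t=4: ,,,,@@
@,,@,@
@,@@@,
,@@,,,
@@,@,@
t=5: ,,,,@@
@,,@,@
@,@@@,
,@,,,,
@,@,,@
t=6: ,,,,@,
@,,@@,
@,@@@@
,@,,,,
@,@,,@
t=7: ,,,,@@
@,,@,@
@,@@@,
,@,,,,
@,@,,@
t=8: ,,,,@,
@,,@@,
@,@@@@
,@,,,,
@,@,,@
t=9: ,,,,@,
@,,@@,
@,,@@@
,,@@,,
@,,,,@
t=10: ,,,,@,
@,,@@,
@@,@@@
@@,@,,
@@,,,@
t=11: ,,,@@,
@,@,,,
@@,,@@
@@,@,,
@@,,,@
t=12: ,,,@@,
@,@,,,
@@,@@@
@@@,@,
@@,@,@
t=13: ,,,,@,
@,,@@,
@@,,@@
@@@,@,
@@,@,@
t=14: ,,,,@,
,,,@@,
,,,,@@
,@@,@,
@@,@,@
t=15: ,,,,,@
,,,@@@
,,,,@@
,@@,@,
@@,@,@
t=16: ,,,,,@
,,,@@@
,,,,@@
,,@,@,
,,@@,@
t=17: ,,,,,@
,,@@@@
,@@@@@
,,,,@,
,,@@,@
t=18: ,,,,,@
,,@@,@
,@@,,,
,,,,,,
,,@@,@
t=19: ,,,,,@
,,@@,@
,@@,,,
,,,,@,
,,@,@,
t=20: @@@,,@
,@@@,@
,@@,,,
,,,,@,
,,@,@,
t=21: @@@,,@
,@@@,@
,@@,,,
,,,,@@
,,@,,@
t=22: @@@,,@
,@@@,@
,@@@,,
,,@@,@
,,@@,@

0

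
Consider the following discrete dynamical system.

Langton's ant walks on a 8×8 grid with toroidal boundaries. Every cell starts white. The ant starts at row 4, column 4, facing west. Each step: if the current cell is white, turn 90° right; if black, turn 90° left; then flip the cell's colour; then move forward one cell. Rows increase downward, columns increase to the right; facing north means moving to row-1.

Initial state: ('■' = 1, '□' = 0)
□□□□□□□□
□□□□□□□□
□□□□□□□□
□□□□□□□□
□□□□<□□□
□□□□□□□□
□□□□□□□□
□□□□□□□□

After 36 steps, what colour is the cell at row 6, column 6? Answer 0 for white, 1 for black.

0

k=0  □□□□□□□□
□□□□□□□□
□□□□□□□□
□□□□□□□□
□□□□<□□□
□□□□□□□□
□□□□□□□□
□□□□□□□□
k=1  □□□□□□□□
□□□□□□□□
□□□□□□□□
□□□□^□□□
□□□□■□□□
□□□□□□□□
□□□□□□□□
□□□□□□□□
k=2  □□□□□□□□
□□□□□□□□
□□□□□□□□
□□□□■>□□
□□□□■□□□
□□□□□□□□
□□□□□□□□
□□□□□□□□
k=3  □□□□□□□□
□□□□□□□□
□□□□□□□□
□□□□■■□□
□□□□■v□□
□□□□□□□□
□□□□□□□□
□□□□□□□□
k=4  □□□□□□□□
□□□□□□□□
□□□□□□□□
□□□□■■□□
□□□□<■□□
□□□□□□□□
□□□□□□□□
□□□□□□□□
k=5  □□□□□□□□
□□□□□□□□
□□□□□□□□
□□□□■■□□
□□□□□■□□
□□□□v□□□
□□□□□□□□
□□□□□□□□
k=6  □□□□□□□□
□□□□□□□□
□□□□□□□□
□□□□■■□□
□□□□□■□□
□□□<■□□□
□□□□□□□□
□□□□□□□□
k=7  □□□□□□□□
□□□□□□□□
□□□□□□□□
□□□□■■□□
□□□^□■□□
□□□■■□□□
□□□□□□□□
□□□□□□□□
k=8  □□□□□□□□
□□□□□□□□
□□□□□□□□
□□□□■■□□
□□□■>■□□
□□□■■□□□
□□□□□□□□
□□□□□□□□
k=9  □□□□□□□□
□□□□□□□□
□□□□□□□□
□□□□■■□□
□□□■■■□□
□□□■v□□□
□□□□□□□□
□□□□□□□□
k=10  □□□□□□□□
□□□□□□□□
□□□□□□□□
□□□□■■□□
□□□■■■□□
□□□■□>□□
□□□□□□□□
□□□□□□□□
k=11  □□□□□□□□
□□□□□□□□
□□□□□□□□
□□□□■■□□
□□□■■■□□
□□□■□■□□
□□□□□v□□
□□□□□□□□
k=12  □□□□□□□□
□□□□□□□□
□□□□□□□□
□□□□■■□□
□□□■■■□□
□□□■□■□□
□□□□<■□□
□□□□□□□□
k=13  □□□□□□□□
□□□□□□□□
□□□□□□□□
□□□□■■□□
□□□■■■□□
□□□■^■□□
□□□□■■□□
□□□□□□□□
k=14  □□□□□□□□
□□□□□□□□
□□□□□□□□
□□□□■■□□
□□□■■■□□
□□□■■>□□
□□□□■■□□
□□□□□□□□
k=15  □□□□□□□□
□□□□□□□□
□□□□□□□□
□□□□■■□□
□□□■■^□□
□□□■■□□□
□□□□■■□□
□□□□□□□□
k=16  □□□□□□□□
□□□□□□□□
□□□□□□□□
□□□□■■□□
□□□■<□□□
□□□■■□□□
□□□□■■□□
□□□□□□□□
k=17  □□□□□□□□
□□□□□□□□
□□□□□□□□
□□□□■■□□
□□□■□□□□
□□□■v□□□
□□□□■■□□
□□□□□□□□
k=18  □□□□□□□□
□□□□□□□□
□□□□□□□□
□□□□■■□□
□□□■□□□□
□□□■□>□□
□□□□■■□□
□□□□□□□□
k=19  □□□□□□□□
□□□□□□□□
□□□□□□□□
□□□□■■□□
□□□■□□□□
□□□■□■□□
□□□□■v□□
□□□□□□□□
k=20  □□□□□□□□
□□□□□□□□
□□□□□□□□
□□□□■■□□
□□□■□□□□
□□□■□■□□
□□□□■□>□
□□□□□□□□
k=21  □□□□□□□□
□□□□□□□□
□□□□□□□□
□□□□■■□□
□□□■□□□□
□□□■□■□□
□□□□■□■□
□□□□□□v□
k=22  □□□□□□□□
□□□□□□□□
□□□□□□□□
□□□□■■□□
□□□■□□□□
□□□■□■□□
□□□□■□■□
□□□□□<■□
k=23  □□□□□□□□
□□□□□□□□
□□□□□□□□
□□□□■■□□
□□□■□□□□
□□□■□■□□
□□□□■^■□
□□□□□■■□
k=24  □□□□□□□□
□□□□□□□□
□□□□□□□□
□□□□■■□□
□□□■□□□□
□□□■□■□□
□□□□■■>□
□□□□□■■□
k=25  □□□□□□□□
□□□□□□□□
□□□□□□□□
□□□□■■□□
□□□■□□□□
□□□■□■^□
□□□□■■□□
□□□□□■■□
k=26  □□□□□□□□
□□□□□□□□
□□□□□□□□
□□□□■■□□
□□□■□□□□
□□□■□■■>
□□□□■■□□
□□□□□■■□
k=27  □□□□□□□□
□□□□□□□□
□□□□□□□□
□□□□■■□□
□□□■□□□□
□□□■□■■■
□□□□■■□v
□□□□□■■□
k=28  □□□□□□□□
□□□□□□□□
□□□□□□□□
□□□□■■□□
□□□■□□□□
□□□■□■■■
□□□□■■<■
□□□□□■■□
k=29  □□□□□□□□
□□□□□□□□
□□□□□□□□
□□□□■■□□
□□□■□□□□
□□□■□■^■
□□□□■■■■
□□□□□■■□
k=30  □□□□□□□□
□□□□□□□□
□□□□□□□□
□□□□■■□□
□□□■□□□□
□□□■□<□■
□□□□■■■■
□□□□□■■□
k=31  □□□□□□□□
□□□□□□□□
□□□□□□□□
□□□□■■□□
□□□■□□□□
□□□■□□□■
□□□□■v■■
□□□□□■■□
k=32  □□□□□□□□
□□□□□□□□
□□□□□□□□
□□□□■■□□
□□□■□□□□
□□□■□□□■
□□□□■□>■
□□□□□■■□
k=33  □□□□□□□□
□□□□□□□□
□□□□□□□□
□□□□■■□□
□□□■□□□□
□□□■□□^■
□□□□■□□■
□□□□□■■□
k=34  □□□□□□□□
□□□□□□□□
□□□□□□□□
□□□□■■□□
□□□■□□□□
□□□■□□■>
□□□□■□□■
□□□□□■■□
k=35  □□□□□□□□
□□□□□□□□
□□□□□□□□
□□□□■■□□
□□□■□□□^
□□□■□□■□
□□□□■□□■
□□□□□■■□
k=36  □□□□□□□□
□□□□□□□□
□□□□□□□□
□□□□■■□□
>□□■□□□■
□□□■□□■□
□□□□■□□■
□□□□□■■□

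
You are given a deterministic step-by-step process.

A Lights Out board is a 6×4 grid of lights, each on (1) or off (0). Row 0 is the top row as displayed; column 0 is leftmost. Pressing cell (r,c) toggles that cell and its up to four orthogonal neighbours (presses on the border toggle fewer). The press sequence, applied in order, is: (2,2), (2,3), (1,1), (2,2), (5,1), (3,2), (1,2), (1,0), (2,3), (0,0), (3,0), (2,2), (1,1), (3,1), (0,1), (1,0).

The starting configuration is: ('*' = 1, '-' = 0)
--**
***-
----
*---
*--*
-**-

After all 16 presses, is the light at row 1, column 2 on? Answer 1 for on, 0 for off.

1

step 0: --**
***-
----
*---
*--*
-**-
step 1: --**
**--
-***
*-*-
*--*
-**-
step 2: --**
**-*
-*--
*-**
*--*
-**-
step 3: -***
--**
----
*-**
*--*
-**-
step 4: -***
---*
-***
*--*
*--*
-**-
step 5: -***
---*
-***
*--*
**-*
*---
step 6: -***
---*
-*-*
***-
****
*---
step 7: -*-*
-**-
-***
***-
****
*---
step 8: **-*
*-*-
****
***-
****
*---
step 9: **-*
*-**
**--
****
****
*---
step 10: ---*
--**
**--
****
****
*---
step 11: ---*
--**
-*--
--**
-***
*---
step 12: ---*
---*
--**
---*
-***
*---
step 13: -*-*
****
-***
---*
-***
*---
step 14: -*-*
****
--**
****
--**
*---
step 15: *-**
*-**
--**
****
--**
*---
step 16: --**
-***
*-**
****
--**
*---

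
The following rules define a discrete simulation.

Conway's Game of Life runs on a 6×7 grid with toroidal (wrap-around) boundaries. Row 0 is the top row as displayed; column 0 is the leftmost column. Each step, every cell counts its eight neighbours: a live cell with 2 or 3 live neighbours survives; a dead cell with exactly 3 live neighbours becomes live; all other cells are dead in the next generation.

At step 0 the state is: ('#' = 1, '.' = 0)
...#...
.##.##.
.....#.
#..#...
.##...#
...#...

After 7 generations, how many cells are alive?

25

0) ...#...
.##.##.
.....#.
#..#...
.##...#
...#...
1) ...#...
..####.
.###.##
###...#
####...
...#...
2) .......
.#...##
.......
....##.
...#..#
.#.##..
3) #.#.##.
.......
....#.#
....##.
..##...
..###..
4) .##.##.
...##.#
....#..
....##.
..#..#.
.....#.
5) ..#...#
..#....
.......
...###.
.....##
.###.##
6) #....##
.......
...##..
....###
#......
.####..
7) #######
....###
...##..
...####
###...#
.#####.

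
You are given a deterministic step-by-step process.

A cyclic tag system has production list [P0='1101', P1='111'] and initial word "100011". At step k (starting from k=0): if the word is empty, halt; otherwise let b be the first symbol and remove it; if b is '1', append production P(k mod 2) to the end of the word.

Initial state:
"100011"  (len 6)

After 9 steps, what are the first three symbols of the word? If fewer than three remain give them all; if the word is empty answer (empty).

0) "100011"  (len 6)
1) "000111101"  (len 9)
2) "00111101"  (len 8)
3) "0111101"  (len 7)
4) "111101"  (len 6)
5) "111011101"  (len 9)
6) "11011101111"  (len 11)
7) "10111011111101"  (len 14)
8) "0111011111101111"  (len 16)
9) "111011111101111"  (len 15)

111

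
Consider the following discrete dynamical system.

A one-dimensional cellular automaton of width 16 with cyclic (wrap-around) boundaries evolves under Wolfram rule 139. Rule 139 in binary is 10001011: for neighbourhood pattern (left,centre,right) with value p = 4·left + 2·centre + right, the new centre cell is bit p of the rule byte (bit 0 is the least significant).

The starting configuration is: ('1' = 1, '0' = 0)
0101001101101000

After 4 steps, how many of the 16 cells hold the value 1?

0) 0101001101101000
1) 1000011001000011
2) 0011110010011111
3) 0111100100111110
4) 1111001001111100

10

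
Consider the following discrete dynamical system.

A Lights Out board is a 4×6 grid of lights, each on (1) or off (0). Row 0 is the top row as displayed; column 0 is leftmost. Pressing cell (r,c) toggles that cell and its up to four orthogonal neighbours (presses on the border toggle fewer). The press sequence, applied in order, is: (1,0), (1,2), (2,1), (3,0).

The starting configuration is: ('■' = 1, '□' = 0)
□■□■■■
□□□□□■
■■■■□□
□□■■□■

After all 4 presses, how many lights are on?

17

0) □■□■■■
□□□□□■
■■■■□□
□□■■□■
1) ■■□■■■
■■□□□■
□■■■□□
□□■■□■
2) ■■■■■■
■□■■□■
□■□■□□
□□■■□■
3) ■■■■■■
■■■■□■
■□■■□□
□■■■□■
4) ■■■■■■
■■■■□■
□□■■□□
■□■■□■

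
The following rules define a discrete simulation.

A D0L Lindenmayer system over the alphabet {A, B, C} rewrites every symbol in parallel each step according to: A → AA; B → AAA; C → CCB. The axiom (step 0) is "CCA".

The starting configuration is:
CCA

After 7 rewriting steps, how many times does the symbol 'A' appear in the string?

1280

k=0  CCA
k=1  CCBCCBAA
k=2  CCBCCBAAACCBCCBAAAAAAA
k=3  CCBCCBAAACCBCCBAAAAAAAAACCBCCBAAACCBCCBAAAAAAAAAAAAAAAAA
k=4  CCBCCBAAACCBCCBAAAAAAAAACCBCCBAAACCBCCBAAAAAAAAAAAAAAAAAAA…AAAAAACCBCCBAAACCBCCBAAAAAAAAAAAAAAAAAAAAAAAAAAAAAAAAAAAAA  (len 136)
k=5  CCBCCBAAACCBCCBAAAAAAAAACCBCCBAAACCBCCBAAAAAAAAAAAAAAAAAAA…AAAAAAAAAAAAAAAAAAAAAAAAAAAAAAAAAAAAAAAAAAAAAAAAAAAAAAAAAA  (len 320)
k=6  CCBCCBAAACCBCCBAAAAAAAAACCBCCBAAACCBCCBAAAAAAAAAAAAAAAAAAA…AAAAAAAAAAAAAAAAAAAAAAAAAAAAAAAAAAAAAAAAAAAAAAAAAAAAAAAAAA  (len 736)
k=7  CCBCCBAAACCBCCBAAAAAAAAACCBCCBAAACCBCCBAAAAAAAAAAAAAAAAAAA…AAAAAAAAAAAAAAAAAAAAAAAAAAAAAAAAAAAAAAAAAAAAAAAAAAAAAAAAAA  (len 1664)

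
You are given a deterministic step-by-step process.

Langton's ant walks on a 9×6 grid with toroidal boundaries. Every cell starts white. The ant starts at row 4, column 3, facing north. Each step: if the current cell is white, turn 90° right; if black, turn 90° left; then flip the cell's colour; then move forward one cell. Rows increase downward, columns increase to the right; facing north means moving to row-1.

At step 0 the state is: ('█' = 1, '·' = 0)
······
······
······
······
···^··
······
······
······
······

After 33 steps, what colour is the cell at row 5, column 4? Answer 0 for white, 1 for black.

gen 0: ······
······
······
······
···^··
······
······
······
······
gen 1: ······
······
······
······
···█>·
······
······
······
······
gen 2: ······
······
······
······
···██·
····v·
······
······
······
gen 3: ······
······
······
······
···██·
···<█·
······
······
······
gen 4: ······
······
······
······
···^█·
···██·
······
······
······
gen 5: ······
······
······
······
··<·█·
···██·
······
······
······
gen 6: ······
······
······
··^···
··█·█·
···██·
······
······
······
gen 7: ······
······
······
··█>··
··█·█·
···██·
······
······
······
gen 8: ······
······
······
··██··
··█v█·
···██·
······
······
······
gen 9: ······
······
······
··██··
··<██·
···██·
······
······
······
gen 10: ······
······
······
··██··
···██·
··v██·
······
······
······
gen 11: ······
······
······
··██··
···██·
·<███·
······
······
······
gen 12: ······
······
······
··██··
·^·██·
·████·
······
······
······
gen 13: ······
······
······
··██··
·█>██·
·████·
······
······
······
gen 14: ······
······
······
··██··
·████·
·█v██·
······
······
······
gen 15: ······
······
······
··██··
·████·
·█·>█·
······
······
······
gen 16: ······
······
······
··██··
·██^█·
·█··█·
······
······
······
gen 17: ······
······
······
··██··
·█<·█·
·█··█·
······
······
······
gen 18: ······
······
······
··██··
·█··█·
·█v·█·
······
······
······
gen 19: ······
······
······
··██··
·█··█·
·<█·█·
······
······
······
gen 20: ······
······
······
··██··
·█··█·
··█·█·
·v····
······
······
gen 21: ······
······
······
··██··
·█··█·
··█·█·
<█····
······
······
gen 22: ······
······
······
··██··
·█··█·
^·█·█·
██····
······
······
gen 23: ······
······
······
··██··
·█··█·
█>█·█·
██····
······
······
gen 24: ······
······
······
··██··
·█··█·
███·█·
█v····
······
······
gen 25: ······
······
······
··██··
·█··█·
███·█·
█·>···
······
······
gen 26: ······
······
······
··██··
·█··█·
███·█·
█·█···
··v···
······
gen 27: ······
······
······
··██··
·█··█·
███·█·
█·█···
·<█···
······
gen 28: ······
······
······
··██··
·█··█·
███·█·
█^█···
·██···
······
gen 29: ······
······
······
··██··
·█··█·
███·█·
██>···
·██···
······
gen 30: ······
······
······
··██··
·█··█·
██^·█·
██····
·██···
······
gen 31: ······
······
······
··██··
·█··█·
█<··█·
██····
·██···
······
gen 32: ······
······
······
··██··
·█··█·
█···█·
█v····
·██···
······
gen 33: ······
······
······
··██··
·█··█·
█···█·
█·>···
·██···
······

1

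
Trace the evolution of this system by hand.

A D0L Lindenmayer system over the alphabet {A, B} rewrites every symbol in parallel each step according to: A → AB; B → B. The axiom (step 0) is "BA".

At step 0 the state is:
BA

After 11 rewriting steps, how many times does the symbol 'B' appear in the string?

k=0  BA
k=1  BAB
k=2  BABB
k=3  BABBB
k=4  BABBBB
k=5  BABBBBB
k=6  BABBBBBB
k=7  BABBBBBBB
k=8  BABBBBBBBB
k=9  BABBBBBBBBB
k=10  BABBBBBBBBBB
k=11  BABBBBBBBBBBB

12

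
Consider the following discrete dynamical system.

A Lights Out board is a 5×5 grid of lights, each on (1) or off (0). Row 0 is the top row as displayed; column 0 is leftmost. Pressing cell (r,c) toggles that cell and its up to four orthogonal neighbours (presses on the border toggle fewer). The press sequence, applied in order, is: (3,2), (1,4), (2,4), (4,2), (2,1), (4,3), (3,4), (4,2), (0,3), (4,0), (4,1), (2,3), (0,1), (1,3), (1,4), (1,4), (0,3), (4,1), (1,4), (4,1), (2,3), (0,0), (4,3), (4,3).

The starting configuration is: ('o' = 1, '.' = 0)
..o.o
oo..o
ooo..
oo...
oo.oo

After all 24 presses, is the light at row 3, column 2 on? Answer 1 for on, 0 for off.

1

k=0  ..o.o
oo..o
ooo..
oo...
oo.oo
k=1  ..o.o
oo..o
oo...
o.oo.
ooooo
k=2  ..o..
oo.o.
oo..o
o.oo.
ooooo
k=3  ..o..
oo.oo
oo.o.
o.ooo
ooooo
k=4  ..o..
oo.oo
oo.o.
o..oo
o...o
k=5  ..o..
o..oo
..oo.
oo.oo
o...o
k=6  ..o..
o..oo
..oo.
oo..o
o.oo.
k=7  ..o..
o..oo
..ooo
oo.o.
o.ooo
k=8  ..o..
o..oo
..ooo
oooo.
oo..o
k=9  ...oo
o...o
..ooo
oooo.
oo..o
k=10  ...oo
o...o
..ooo
.ooo.
....o
k=11  ...oo
o...o
..ooo
..oo.
ooo.o
k=12  ...oo
o..oo
.....
..o..
ooo.o
k=13  ooooo
oo.oo
.....
..o..
ooo.o
k=14  ooo.o
ooo..
...o.
..o..
ooo.o
k=15  ooo..
ooooo
...oo
..o..
ooo.o
k=16  ooo.o
ooo..
...o.
..o..
ooo.o
k=17  oo.o.
oooo.
...o.
..o..
ooo.o
k=18  oo.o.
oooo.
...o.
.oo..
....o
k=19  oo.oo
ooo.o
...oo
.oo..
....o
k=20  oo.oo
ooo.o
...oo
..o..
ooo.o
k=21  oo.oo
ooooo
..o..
..oo.
ooo.o
k=22  ...oo
.oooo
..o..
..oo.
ooo.o
k=23  ...oo
.oooo
..o..
..o..
oo.o.
k=24  ...oo
.oooo
..o..
..oo.
ooo.o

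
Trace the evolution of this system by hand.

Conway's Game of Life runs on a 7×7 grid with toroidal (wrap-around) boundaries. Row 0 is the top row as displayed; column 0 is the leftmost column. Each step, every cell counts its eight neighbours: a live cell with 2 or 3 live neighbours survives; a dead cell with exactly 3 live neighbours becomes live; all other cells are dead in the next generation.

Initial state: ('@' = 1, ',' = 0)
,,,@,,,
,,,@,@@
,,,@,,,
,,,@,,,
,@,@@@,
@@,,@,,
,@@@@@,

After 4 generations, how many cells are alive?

21

gen 0: ,,,@,,,
,,,@,@@
,,,@,,,
,,,@,,,
,@,@@@,
@@,,@,,
,@@@@@,
gen 1: ,,,,,,@
,,@@,,,
,,@@,,,
,,,@,,,
@@,@,@,
@,,,,,@
@@,,,@,
gen 2: @@@,,,@
,,@@,,,
,,,,@,,
,@,@,,,
@@@,@,,
,,@,@@,
,@,,,@,
gen 3: @,,@,,@
@,@@,,,
,,,,@,,
@@,@@,,
@,,,@@,
@,@,@@@
,,,@@@,
gen 4: @@,,,@@
@@@@@,@
@,,,@,,
@@,@,,@
,,@,,,,
@@,,,,,
,@@,,,,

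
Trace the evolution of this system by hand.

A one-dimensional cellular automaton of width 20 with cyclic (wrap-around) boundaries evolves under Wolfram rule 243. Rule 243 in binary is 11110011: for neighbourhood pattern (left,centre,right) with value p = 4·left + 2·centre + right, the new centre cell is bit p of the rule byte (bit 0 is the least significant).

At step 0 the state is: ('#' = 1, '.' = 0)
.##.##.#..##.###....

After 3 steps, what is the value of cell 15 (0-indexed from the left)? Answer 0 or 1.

t=0: .##.##.#..##.###....
t=1: #.##.##.##.##.######
t=2: ##.##.##.##.##.#####
t=3: ###.##.##.##.##.####

0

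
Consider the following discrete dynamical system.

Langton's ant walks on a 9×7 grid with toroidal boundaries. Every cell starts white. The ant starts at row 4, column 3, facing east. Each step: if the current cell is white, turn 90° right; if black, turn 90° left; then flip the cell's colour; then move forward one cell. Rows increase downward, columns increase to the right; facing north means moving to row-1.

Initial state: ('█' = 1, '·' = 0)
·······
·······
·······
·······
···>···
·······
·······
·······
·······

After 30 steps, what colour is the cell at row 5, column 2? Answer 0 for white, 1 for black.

step 0: ·······
·······
·······
·······
···>···
·······
·······
·······
·······
step 1: ·······
·······
·······
·······
···█···
···v···
·······
·······
·······
step 2: ·······
·······
·······
·······
···█···
··<█···
·······
·······
·······
step 3: ·······
·······
·······
·······
··^█···
··██···
·······
·······
·······
step 4: ·······
·······
·······
·······
··█>···
··██···
·······
·······
·······
step 5: ·······
·······
·······
···^···
··█····
··██···
·······
·······
·······
step 6: ·······
·······
·······
···█>··
··█····
··██···
·······
·······
·······
step 7: ·······
·······
·······
···██··
··█·v··
··██···
·······
·······
·······
step 8: ·······
·······
·······
···██··
··█<█··
··██···
·······
·······
·······
step 9: ·······
·······
·······
···^█··
··███··
··██···
·······
·······
·······
step 10: ·······
·······
·······
··<·█··
··███··
··██···
·······
·······
·······
step 11: ·······
·······
··^····
··█·█··
··███··
··██···
·······
·······
·······
step 12: ·······
·······
··█>···
··█·█··
··███··
··██···
·······
·······
·······
step 13: ·······
·······
··██···
··█v█··
··███··
··██···
·······
·······
·······
step 14: ·······
·······
··██···
··<██··
··███··
··██···
·······
·······
·······
step 15: ·······
·······
··██···
···██··
··v██··
··██···
·······
·······
·······
step 16: ·······
·······
··██···
···██··
···>█··
··██···
·······
·······
·······
step 17: ·······
·······
··██···
···^█··
····█··
··██···
·······
·······
·······
step 18: ·······
·······
··██···
··<·█··
····█··
··██···
·······
·······
·······
step 19: ·······
·······
··^█···
··█·█··
····█··
··██···
·······
·······
·······
step 20: ·······
·······
·<·█···
··█·█··
····█··
··██···
·······
·······
·······
step 21: ·······
·^·····
·█·█···
··█·█··
····█··
··██···
·······
·······
·······
step 22: ·······
·█>····
·█·█···
··█·█··
····█··
··██···
·······
·······
·······
step 23: ·······
·██····
·█v█···
··█·█··
····█··
··██···
·······
·······
·······
step 24: ·······
·██····
·<██···
··█·█··
····█··
··██···
·······
·······
·······
step 25: ·······
·██····
··██···
·v█·█··
····█··
··██···
·······
·······
·······
step 26: ·······
·██····
··██···
<██·█··
····█··
··██···
·······
·······
·······
step 27: ·······
·██····
^·██···
███·█··
····█··
··██···
·······
·······
·······
step 28: ·······
·██····
█>██···
███·█··
····█··
··██···
·······
·······
·······
step 29: ·······
·██····
████···
█v█·█··
····█··
··██···
·······
·······
·······
step 30: ·······
·██····
████···
█·>·█··
····█··
··██···
·······
·······
·······

1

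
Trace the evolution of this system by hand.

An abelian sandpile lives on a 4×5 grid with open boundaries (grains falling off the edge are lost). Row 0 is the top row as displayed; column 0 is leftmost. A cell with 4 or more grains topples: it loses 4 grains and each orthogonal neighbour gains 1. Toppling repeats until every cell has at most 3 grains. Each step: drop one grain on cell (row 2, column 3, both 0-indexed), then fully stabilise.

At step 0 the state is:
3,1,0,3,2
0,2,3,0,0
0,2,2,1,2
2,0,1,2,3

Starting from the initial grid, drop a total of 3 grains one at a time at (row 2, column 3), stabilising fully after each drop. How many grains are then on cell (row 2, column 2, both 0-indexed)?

gen 0: 3,1,0,3,2
0,2,3,0,0
0,2,2,1,2
2,0,1,2,3
gen 1: 3,1,0,3,2
0,2,3,0,0
0,2,2,2,2
2,0,1,2,3
gen 2: 3,1,0,3,2
0,2,3,0,0
0,2,2,3,2
2,0,1,2,3
gen 3: 3,1,0,3,2
0,2,3,1,0
0,2,3,0,3
2,0,1,3,3

3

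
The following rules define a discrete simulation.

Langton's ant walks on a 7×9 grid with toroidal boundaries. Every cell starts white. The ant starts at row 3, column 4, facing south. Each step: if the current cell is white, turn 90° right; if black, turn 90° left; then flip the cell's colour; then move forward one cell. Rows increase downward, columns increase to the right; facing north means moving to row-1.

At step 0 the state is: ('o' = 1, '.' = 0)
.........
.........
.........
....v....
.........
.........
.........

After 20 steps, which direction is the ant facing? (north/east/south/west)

step 0: .........
.........
.........
....v....
.........
.........
.........
step 1: .........
.........
.........
...<o....
.........
.........
.........
step 2: .........
.........
...^.....
...oo....
.........
.........
.........
step 3: .........
.........
...o>....
...oo....
.........
.........
.........
step 4: .........
.........
...oo....
...ov....
.........
.........
.........
step 5: .........
.........
...oo....
...o.>...
.........
.........
.........
step 6: .........
.........
...oo....
...o.o...
.....v...
.........
.........
step 7: .........
.........
...oo....
...o.o...
....<o...
.........
.........
step 8: .........
.........
...oo....
...o^o...
....oo...
.........
.........
step 9: .........
.........
...oo....
...oo>...
....oo...
.........
.........
step 10: .........
.........
...oo^...
...oo....
....oo...
.........
.........
step 11: .........
.........
...ooo>..
...oo....
....oo...
.........
.........
step 12: .........
.........
...oooo..
...oo.v..
....oo...
.........
.........
step 13: .........
.........
...oooo..
...oo<o..
....oo...
.........
.........
step 14: .........
.........
...oo^o..
...oooo..
....oo...
.........
.........
step 15: .........
.........
...o<.o..
...oooo..
....oo...
.........
.........
step 16: .........
.........
...o..o..
...ovoo..
....oo...
.........
.........
step 17: .........
.........
...o..o..
...o.>o..
....oo...
.........
.........
step 18: .........
.........
...o.^o..
...o..o..
....oo...
.........
.........
step 19: .........
.........
...o.o>..
...o..o..
....oo...
.........
.........
step 20: .........
......^..
...o.o...
...o..o..
....oo...
.........
.........

north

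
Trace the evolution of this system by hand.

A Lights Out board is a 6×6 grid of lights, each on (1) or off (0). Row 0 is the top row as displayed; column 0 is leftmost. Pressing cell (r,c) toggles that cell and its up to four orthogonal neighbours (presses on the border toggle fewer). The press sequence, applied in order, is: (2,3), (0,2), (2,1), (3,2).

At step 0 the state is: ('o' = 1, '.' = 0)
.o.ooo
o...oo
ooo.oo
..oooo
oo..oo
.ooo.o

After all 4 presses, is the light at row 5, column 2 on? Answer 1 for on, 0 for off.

[0] .o.ooo
o...oo
ooo.oo
..oooo
oo..oo
.ooo.o
[1] .o.ooo
o..ooo
oo.o.o
..o.oo
oo..oo
.ooo.o
[2] ..o.oo
o.oooo
oo.o.o
..o.oo
oo..oo
.ooo.o
[3] ..o.oo
oooooo
..oo.o
.oo.oo
oo..oo
.ooo.o
[4] ..o.oo
oooooo
...o.o
...ooo
ooo.oo
.ooo.o

1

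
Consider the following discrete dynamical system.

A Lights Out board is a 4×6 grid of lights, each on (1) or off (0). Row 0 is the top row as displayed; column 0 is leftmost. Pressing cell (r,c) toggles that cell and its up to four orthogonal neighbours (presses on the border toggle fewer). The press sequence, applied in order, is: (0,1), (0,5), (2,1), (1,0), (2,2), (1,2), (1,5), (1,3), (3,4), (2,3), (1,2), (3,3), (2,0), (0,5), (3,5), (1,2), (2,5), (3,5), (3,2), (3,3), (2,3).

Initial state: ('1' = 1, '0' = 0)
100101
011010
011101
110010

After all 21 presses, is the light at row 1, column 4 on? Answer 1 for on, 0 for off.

1

gen 0: 100101
011010
011101
110010
gen 1: 011101
001010
011101
110010
gen 2: 011110
001011
011101
110010
gen 3: 011110
011011
100101
100010
gen 4: 111110
101011
000101
100010
gen 5: 111110
100011
011001
101010
gen 6: 110110
111111
010001
101010
gen 7: 110111
111100
010000
101010
gen 8: 110011
110010
010100
101010
gen 9: 110011
110010
010110
101101
gen 10: 110011
110110
011000
101001
gen 11: 111011
101010
010000
101001
gen 12: 111011
101010
010100
100111
gen 13: 111011
001010
100100
000111
gen 14: 111000
001011
100100
000111
gen 15: 111000
001011
100101
000100
gen 16: 110000
010111
101101
000100
gen 17: 110000
010110
101110
000101
gen 18: 110000
010110
101111
000110
gen 19: 110000
010110
100111
011010
gen 20: 110000
010110
100011
010100
gen 21: 110000
010010
101101
010000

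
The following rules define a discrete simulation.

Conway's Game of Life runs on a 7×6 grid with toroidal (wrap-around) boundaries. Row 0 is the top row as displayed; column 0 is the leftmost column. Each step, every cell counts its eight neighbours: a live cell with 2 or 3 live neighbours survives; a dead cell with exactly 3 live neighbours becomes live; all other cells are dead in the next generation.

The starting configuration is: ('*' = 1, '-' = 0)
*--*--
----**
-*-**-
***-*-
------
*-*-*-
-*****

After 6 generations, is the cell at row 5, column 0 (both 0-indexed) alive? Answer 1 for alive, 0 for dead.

k=0  *--*--
----**
-*-**-
***-*-
------
*-*-*-
-*****
k=1  **----
*-*--*
-*----
***-**
*-*---
*-*-*-
------
k=2  **---*
--*--*
---**-
--**-*
--*-*-
---*-*
*----*
k=3  -*--*-
-***-*
-----*
--*--*
--*--*
*--*-*
-*----
k=4  -*-**-
-***-*
-*-*-*
*---**
-***-*
***-**
-**-**
k=5  ------
-*---*
-*-*--
------
------
------
------
k=6  ------
*-*---
*-*---
------
------
------
------

0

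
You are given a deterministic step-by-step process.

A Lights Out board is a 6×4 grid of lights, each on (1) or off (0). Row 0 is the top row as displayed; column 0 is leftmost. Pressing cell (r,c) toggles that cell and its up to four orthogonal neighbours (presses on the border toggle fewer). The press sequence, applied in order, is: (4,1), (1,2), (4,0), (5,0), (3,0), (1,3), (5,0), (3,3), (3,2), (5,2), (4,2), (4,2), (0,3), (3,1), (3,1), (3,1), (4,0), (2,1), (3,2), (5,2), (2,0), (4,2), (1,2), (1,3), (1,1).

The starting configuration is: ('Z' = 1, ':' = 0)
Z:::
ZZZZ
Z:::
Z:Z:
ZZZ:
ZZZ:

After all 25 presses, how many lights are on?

gen 0: Z:::
ZZZZ
Z:::
Z:Z:
ZZZ:
ZZZ:
gen 1: Z:::
ZZZZ
Z:::
ZZZ:
::::
Z:Z:
gen 2: Z:Z:
Z:::
Z:Z:
ZZZ:
::::
Z:Z:
gen 3: Z:Z:
Z:::
Z:Z:
:ZZ:
ZZ::
::Z:
gen 4: Z:Z:
Z:::
Z:Z:
:ZZ:
:Z::
ZZZ:
gen 5: Z:Z:
Z:::
::Z:
Z:Z:
ZZ::
ZZZ:
gen 6: Z:ZZ
Z:ZZ
::ZZ
Z:Z:
ZZ::
ZZZ:
gen 7: Z:ZZ
Z:ZZ
::ZZ
Z:Z:
:Z::
::Z:
gen 8: Z:ZZ
Z:ZZ
::Z:
Z::Z
:Z:Z
::Z:
gen 9: Z:ZZ
Z:ZZ
::::
ZZZ:
:ZZZ
::Z:
gen 10: Z:ZZ
Z:ZZ
::::
ZZZ:
:Z:Z
:Z:Z
gen 11: Z:ZZ
Z:ZZ
::::
ZZ::
::Z:
:ZZZ
gen 12: Z:ZZ
Z:ZZ
::::
ZZZ:
:Z:Z
:Z:Z
gen 13: Z:::
Z:Z:
::::
ZZZ:
:Z:Z
:Z:Z
gen 14: Z:::
Z:Z:
:Z::
::::
:::Z
:Z:Z
gen 15: Z:::
Z:Z:
::::
ZZZ:
:Z:Z
:Z:Z
gen 16: Z:::
Z:Z:
:Z::
::::
:::Z
:Z:Z
gen 17: Z:::
Z:Z:
:Z::
Z:::
ZZ:Z
ZZ:Z
gen 18: Z:::
ZZZ:
Z:Z:
ZZ::
ZZ:Z
ZZ:Z
gen 19: Z:::
ZZZ:
Z:::
Z:ZZ
ZZZZ
ZZ:Z
gen 20: Z:::
ZZZ:
Z:::
Z:ZZ
ZZ:Z
Z:Z:
gen 21: Z:::
:ZZ:
:Z::
::ZZ
ZZ:Z
Z:Z:
gen 22: Z:::
:ZZ:
:Z::
:::Z
Z:Z:
Z:::
gen 23: Z:Z:
:::Z
:ZZ:
:::Z
Z:Z:
Z:::
gen 24: Z:ZZ
::Z:
:ZZZ
:::Z
Z:Z:
Z:::
gen 25: ZZZZ
ZZ::
::ZZ
:::Z
Z:Z:
Z:::

12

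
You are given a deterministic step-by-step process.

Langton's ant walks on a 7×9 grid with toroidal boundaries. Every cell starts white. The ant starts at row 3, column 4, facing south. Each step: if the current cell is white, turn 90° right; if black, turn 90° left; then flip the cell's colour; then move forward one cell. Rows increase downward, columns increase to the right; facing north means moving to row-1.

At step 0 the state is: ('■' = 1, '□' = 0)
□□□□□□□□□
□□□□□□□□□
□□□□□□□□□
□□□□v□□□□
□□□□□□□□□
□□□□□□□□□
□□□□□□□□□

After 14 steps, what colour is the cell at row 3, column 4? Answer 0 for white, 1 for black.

t=0: □□□□□□□□□
□□□□□□□□□
□□□□□□□□□
□□□□v□□□□
□□□□□□□□□
□□□□□□□□□
□□□□□□□□□
t=1: □□□□□□□□□
□□□□□□□□□
□□□□□□□□□
□□□<■□□□□
□□□□□□□□□
□□□□□□□□□
□□□□□□□□□
t=2: □□□□□□□□□
□□□□□□□□□
□□□^□□□□□
□□□■■□□□□
□□□□□□□□□
□□□□□□□□□
□□□□□□□□□
t=3: □□□□□□□□□
□□□□□□□□□
□□□■>□□□□
□□□■■□□□□
□□□□□□□□□
□□□□□□□□□
□□□□□□□□□
t=4: □□□□□□□□□
□□□□□□□□□
□□□■■□□□□
□□□■v□□□□
□□□□□□□□□
□□□□□□□□□
□□□□□□□□□
t=5: □□□□□□□□□
□□□□□□□□□
□□□■■□□□□
□□□■□>□□□
□□□□□□□□□
□□□□□□□□□
□□□□□□□□□
t=6: □□□□□□□□□
□□□□□□□□□
□□□■■□□□□
□□□■□■□□□
□□□□□v□□□
□□□□□□□□□
□□□□□□□□□
t=7: □□□□□□□□□
□□□□□□□□□
□□□■■□□□□
□□□■□■□□□
□□□□<■□□□
□□□□□□□□□
□□□□□□□□□
t=8: □□□□□□□□□
□□□□□□□□□
□□□■■□□□□
□□□■^■□□□
□□□□■■□□□
□□□□□□□□□
□□□□□□□□□
t=9: □□□□□□□□□
□□□□□□□□□
□□□■■□□□□
□□□■■>□□□
□□□□■■□□□
□□□□□□□□□
□□□□□□□□□
t=10: □□□□□□□□□
□□□□□□□□□
□□□■■^□□□
□□□■■□□□□
□□□□■■□□□
□□□□□□□□□
□□□□□□□□□
t=11: □□□□□□□□□
□□□□□□□□□
□□□■■■>□□
□□□■■□□□□
□□□□■■□□□
□□□□□□□□□
□□□□□□□□□
t=12: □□□□□□□□□
□□□□□□□□□
□□□■■■■□□
□□□■■□v□□
□□□□■■□□□
□□□□□□□□□
□□□□□□□□□
t=13: □□□□□□□□□
□□□□□□□□□
□□□■■■■□□
□□□■■<■□□
□□□□■■□□□
□□□□□□□□□
□□□□□□□□□
t=14: □□□□□□□□□
□□□□□□□□□
□□□■■^■□□
□□□■■■■□□
□□□□■■□□□
□□□□□□□□□
□□□□□□□□□

1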